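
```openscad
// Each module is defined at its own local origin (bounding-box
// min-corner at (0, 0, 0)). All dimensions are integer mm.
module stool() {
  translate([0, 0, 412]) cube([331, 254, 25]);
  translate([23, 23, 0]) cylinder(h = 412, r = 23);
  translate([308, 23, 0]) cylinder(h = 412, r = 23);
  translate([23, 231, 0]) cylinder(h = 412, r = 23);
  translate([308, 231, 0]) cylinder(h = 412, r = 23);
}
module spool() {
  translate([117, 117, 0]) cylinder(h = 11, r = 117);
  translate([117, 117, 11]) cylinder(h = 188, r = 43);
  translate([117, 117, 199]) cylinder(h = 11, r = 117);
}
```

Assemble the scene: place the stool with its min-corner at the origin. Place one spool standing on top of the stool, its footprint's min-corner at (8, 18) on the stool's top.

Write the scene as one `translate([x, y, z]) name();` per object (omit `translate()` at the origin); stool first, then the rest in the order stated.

stool();
translate([8, 18, 437]) spool();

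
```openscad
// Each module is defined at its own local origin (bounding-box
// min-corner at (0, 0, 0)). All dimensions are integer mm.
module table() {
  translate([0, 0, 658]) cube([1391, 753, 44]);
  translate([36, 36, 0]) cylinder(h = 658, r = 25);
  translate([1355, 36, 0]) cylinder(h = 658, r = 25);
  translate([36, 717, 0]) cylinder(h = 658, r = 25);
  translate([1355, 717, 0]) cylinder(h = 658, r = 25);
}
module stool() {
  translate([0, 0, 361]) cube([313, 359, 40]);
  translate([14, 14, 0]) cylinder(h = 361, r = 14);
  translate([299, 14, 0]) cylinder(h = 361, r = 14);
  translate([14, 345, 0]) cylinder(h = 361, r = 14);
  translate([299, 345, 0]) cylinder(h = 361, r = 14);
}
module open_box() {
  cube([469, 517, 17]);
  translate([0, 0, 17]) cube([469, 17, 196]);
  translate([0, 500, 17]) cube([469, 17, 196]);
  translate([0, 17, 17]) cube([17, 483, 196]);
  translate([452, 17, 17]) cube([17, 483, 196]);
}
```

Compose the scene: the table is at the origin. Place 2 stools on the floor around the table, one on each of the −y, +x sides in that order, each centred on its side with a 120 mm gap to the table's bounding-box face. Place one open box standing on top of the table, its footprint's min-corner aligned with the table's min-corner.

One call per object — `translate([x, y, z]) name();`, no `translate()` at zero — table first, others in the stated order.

table();
translate([539, -479, 0]) stool();
translate([1511, 197, 0]) stool();
translate([0, 0, 702]) open_box();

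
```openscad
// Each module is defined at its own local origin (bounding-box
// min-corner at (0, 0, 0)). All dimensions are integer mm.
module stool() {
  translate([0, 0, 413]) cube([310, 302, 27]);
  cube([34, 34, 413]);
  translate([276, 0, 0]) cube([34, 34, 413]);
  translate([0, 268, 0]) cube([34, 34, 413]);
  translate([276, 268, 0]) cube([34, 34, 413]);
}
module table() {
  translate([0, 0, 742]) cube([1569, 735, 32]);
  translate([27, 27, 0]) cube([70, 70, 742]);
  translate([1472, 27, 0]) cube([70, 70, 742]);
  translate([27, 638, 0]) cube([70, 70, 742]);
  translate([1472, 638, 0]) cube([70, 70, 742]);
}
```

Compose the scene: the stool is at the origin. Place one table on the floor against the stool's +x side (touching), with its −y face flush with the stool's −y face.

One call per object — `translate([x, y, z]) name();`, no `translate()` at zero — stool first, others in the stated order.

stool();
translate([310, 0, 0]) table();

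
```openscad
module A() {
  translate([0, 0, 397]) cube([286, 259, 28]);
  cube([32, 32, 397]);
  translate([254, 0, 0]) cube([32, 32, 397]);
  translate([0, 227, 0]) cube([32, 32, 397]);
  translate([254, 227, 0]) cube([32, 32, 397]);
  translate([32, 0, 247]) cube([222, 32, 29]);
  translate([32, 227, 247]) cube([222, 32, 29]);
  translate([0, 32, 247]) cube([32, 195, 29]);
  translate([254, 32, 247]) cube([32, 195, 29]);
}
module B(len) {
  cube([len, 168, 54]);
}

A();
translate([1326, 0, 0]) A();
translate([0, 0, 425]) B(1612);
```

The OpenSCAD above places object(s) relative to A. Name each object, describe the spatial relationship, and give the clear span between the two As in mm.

Second stool starts at x = 1326; first ends at x = 286; clear span = 1326 − 286 = 1040 mm.

A is a stool. B is a beam. A beam spans the tops of two stools. The clear span between the two stools is 1040 mm.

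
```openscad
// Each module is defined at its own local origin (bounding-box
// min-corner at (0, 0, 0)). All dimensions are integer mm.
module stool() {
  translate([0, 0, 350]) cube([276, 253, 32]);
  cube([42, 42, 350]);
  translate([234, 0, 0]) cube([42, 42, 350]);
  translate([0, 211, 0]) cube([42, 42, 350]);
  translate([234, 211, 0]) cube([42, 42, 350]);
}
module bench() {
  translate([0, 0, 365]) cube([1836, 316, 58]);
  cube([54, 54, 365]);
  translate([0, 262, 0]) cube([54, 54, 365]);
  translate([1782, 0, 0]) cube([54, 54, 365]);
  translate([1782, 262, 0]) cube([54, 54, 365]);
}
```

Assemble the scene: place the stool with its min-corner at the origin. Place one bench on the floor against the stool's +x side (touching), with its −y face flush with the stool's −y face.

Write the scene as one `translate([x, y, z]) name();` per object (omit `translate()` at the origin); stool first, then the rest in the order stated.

stool();
translate([276, 0, 0]) bench();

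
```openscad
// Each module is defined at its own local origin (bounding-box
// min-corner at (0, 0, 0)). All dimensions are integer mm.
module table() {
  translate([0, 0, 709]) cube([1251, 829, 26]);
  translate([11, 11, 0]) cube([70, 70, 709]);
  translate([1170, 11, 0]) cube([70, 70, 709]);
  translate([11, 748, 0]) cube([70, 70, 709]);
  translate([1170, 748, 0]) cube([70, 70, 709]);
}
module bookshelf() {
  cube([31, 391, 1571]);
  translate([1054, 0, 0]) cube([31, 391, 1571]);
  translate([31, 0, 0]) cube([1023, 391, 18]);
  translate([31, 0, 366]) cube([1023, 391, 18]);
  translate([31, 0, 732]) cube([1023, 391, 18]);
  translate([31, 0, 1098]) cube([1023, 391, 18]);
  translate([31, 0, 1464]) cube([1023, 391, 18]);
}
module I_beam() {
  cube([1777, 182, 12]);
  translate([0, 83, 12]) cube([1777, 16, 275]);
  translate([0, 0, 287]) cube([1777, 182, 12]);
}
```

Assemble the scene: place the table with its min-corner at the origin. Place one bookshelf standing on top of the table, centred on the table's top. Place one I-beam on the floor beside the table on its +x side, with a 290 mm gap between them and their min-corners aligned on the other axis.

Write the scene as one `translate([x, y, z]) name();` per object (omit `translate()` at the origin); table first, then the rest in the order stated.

table();
translate([83, 219, 735]) bookshelf();
translate([1541, 0, 0]) I_beam();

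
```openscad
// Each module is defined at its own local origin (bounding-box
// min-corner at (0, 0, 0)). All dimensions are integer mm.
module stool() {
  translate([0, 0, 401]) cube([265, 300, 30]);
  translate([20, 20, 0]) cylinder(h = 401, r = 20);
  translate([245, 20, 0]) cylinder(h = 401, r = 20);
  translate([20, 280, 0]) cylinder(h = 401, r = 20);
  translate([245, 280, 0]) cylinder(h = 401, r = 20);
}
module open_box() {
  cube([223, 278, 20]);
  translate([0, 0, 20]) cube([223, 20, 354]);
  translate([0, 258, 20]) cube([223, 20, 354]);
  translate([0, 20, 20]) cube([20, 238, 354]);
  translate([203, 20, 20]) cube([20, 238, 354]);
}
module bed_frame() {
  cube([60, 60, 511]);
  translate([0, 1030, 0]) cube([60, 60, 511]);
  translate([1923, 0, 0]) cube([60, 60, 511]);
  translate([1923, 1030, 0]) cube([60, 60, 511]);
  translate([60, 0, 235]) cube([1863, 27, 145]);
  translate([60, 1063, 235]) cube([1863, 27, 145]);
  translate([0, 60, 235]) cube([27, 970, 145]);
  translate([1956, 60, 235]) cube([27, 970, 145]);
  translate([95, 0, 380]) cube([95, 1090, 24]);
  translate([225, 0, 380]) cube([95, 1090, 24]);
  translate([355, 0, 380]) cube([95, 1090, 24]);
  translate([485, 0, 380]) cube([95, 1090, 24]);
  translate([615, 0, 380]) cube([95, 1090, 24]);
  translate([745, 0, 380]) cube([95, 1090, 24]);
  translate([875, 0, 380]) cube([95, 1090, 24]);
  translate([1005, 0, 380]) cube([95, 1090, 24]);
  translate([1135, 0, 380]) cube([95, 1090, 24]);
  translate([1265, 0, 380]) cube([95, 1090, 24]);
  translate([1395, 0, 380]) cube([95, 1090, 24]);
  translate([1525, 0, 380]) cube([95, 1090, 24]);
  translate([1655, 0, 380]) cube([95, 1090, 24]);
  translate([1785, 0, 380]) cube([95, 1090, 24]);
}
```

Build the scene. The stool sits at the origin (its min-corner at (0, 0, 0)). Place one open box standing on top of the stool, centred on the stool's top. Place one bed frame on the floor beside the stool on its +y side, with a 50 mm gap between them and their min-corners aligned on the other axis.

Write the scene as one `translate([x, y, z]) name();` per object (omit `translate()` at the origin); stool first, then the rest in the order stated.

stool();
translate([21, 11, 431]) open_box();
translate([0, 350, 0]) bed_frame();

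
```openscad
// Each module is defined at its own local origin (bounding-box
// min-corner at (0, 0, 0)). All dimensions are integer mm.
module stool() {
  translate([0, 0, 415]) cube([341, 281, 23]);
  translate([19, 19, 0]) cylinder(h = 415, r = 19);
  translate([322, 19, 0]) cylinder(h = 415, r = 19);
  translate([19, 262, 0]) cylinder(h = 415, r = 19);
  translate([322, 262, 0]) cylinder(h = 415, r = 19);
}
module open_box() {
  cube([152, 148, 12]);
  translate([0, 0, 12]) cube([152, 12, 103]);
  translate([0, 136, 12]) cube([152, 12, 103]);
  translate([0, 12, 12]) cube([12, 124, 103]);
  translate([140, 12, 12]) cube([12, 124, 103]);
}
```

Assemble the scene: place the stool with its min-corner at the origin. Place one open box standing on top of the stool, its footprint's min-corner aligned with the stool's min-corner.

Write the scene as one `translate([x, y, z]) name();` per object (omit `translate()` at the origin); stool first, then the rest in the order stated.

stool();
translate([0, 0, 438]) open_box();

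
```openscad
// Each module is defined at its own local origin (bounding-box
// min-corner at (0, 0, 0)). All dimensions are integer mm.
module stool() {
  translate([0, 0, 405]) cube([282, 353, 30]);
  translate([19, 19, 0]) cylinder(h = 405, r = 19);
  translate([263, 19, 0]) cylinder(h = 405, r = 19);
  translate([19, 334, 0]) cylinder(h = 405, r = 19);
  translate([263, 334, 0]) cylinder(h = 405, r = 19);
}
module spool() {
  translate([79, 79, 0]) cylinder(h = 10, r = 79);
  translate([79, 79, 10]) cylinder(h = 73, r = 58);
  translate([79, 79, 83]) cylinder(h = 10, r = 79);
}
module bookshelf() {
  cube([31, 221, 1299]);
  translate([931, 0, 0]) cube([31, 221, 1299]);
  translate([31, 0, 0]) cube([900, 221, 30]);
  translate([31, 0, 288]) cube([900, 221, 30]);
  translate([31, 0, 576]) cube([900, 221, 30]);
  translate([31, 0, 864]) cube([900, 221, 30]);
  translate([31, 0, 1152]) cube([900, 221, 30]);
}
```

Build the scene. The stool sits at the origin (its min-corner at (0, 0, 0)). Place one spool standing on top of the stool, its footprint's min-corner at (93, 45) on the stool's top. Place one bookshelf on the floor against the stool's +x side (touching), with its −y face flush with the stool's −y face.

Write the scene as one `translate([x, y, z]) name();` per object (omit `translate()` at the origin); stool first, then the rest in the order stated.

stool();
translate([93, 45, 435]) spool();
translate([282, 0, 0]) bookshelf();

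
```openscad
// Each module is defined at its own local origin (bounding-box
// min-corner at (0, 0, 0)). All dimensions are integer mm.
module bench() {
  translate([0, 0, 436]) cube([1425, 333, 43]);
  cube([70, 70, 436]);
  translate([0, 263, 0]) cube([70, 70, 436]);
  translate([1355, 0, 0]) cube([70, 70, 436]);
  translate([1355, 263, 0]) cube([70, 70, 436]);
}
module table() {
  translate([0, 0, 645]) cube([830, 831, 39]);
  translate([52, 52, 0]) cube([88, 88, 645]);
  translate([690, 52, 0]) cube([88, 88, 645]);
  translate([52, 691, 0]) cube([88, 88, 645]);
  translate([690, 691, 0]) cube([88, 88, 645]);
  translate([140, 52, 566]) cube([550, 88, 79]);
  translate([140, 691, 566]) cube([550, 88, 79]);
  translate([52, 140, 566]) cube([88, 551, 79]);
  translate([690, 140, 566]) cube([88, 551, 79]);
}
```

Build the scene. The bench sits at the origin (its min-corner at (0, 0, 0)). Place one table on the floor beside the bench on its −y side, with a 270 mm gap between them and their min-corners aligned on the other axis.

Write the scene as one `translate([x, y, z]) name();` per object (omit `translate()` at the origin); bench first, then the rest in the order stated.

bench();
translate([0, -1101, 0]) table();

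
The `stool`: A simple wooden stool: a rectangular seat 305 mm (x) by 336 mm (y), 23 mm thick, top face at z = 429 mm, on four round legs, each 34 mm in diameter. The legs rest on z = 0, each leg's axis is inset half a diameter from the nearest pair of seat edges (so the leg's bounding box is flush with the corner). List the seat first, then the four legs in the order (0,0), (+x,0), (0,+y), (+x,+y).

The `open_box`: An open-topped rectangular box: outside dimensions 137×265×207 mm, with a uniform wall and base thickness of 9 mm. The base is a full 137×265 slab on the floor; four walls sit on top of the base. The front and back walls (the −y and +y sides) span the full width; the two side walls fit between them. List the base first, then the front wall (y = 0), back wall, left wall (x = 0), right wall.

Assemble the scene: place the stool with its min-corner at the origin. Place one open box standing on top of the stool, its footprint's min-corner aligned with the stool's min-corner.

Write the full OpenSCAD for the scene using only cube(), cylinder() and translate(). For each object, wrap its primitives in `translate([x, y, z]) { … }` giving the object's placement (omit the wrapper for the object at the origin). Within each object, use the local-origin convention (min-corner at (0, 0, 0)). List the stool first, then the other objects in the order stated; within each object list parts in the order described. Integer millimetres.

translate([0, 0, 406]) cube([305, 336, 23]);
translate([17, 17, 0]) cylinder(h = 406, r = 17);
translate([288, 17, 0]) cylinder(h = 406, r = 17);
translate([17, 319, 0]) cylinder(h = 406, r = 17);
translate([288, 319, 0]) cylinder(h = 406, r = 17);
translate([0, 0, 429]) {
  cube([137, 265, 9]);
  translate([0, 0, 9]) cube([137, 9, 198]);
  translate([0, 256, 9]) cube([137, 9, 198]);
  translate([0, 9, 9]) cube([9, 247, 198]);
  translate([128, 9, 9]) cube([9, 247, 198]);
}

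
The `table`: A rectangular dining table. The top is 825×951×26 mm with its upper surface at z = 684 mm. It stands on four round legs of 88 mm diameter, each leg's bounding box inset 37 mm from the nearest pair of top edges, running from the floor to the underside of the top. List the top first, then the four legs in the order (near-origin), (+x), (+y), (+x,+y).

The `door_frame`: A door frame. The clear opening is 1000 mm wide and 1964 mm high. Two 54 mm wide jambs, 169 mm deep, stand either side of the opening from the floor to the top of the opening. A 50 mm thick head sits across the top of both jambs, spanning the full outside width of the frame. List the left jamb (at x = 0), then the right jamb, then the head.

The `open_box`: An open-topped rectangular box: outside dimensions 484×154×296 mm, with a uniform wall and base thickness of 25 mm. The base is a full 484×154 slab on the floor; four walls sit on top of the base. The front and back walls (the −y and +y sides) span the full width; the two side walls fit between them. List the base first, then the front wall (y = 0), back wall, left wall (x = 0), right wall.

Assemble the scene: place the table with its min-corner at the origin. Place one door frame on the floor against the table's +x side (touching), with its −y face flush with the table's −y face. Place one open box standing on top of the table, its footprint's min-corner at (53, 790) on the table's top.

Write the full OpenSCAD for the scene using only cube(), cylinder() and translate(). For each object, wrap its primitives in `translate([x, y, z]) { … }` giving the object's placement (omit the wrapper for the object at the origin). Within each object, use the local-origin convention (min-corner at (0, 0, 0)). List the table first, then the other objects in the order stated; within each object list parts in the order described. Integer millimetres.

translate([0, 0, 658]) cube([825, 951, 26]);
translate([81, 81, 0]) cylinder(h = 658, r = 44);
translate([744, 81, 0]) cylinder(h = 658, r = 44);
translate([81, 870, 0]) cylinder(h = 658, r = 44);
translate([744, 870, 0]) cylinder(h = 658, r = 44);
translate([825, 0, 0]) {
  cube([54, 169, 1964]);
  translate([1054, 0, 0]) cube([54, 169, 1964]);
  translate([0, 0, 1964]) cube([1108, 169, 50]);
}
translate([53, 790, 684]) {
  cube([484, 154, 25]);
  translate([0, 0, 25]) cube([484, 25, 271]);
  translate([0, 129, 25]) cube([484, 25, 271]);
  translate([0, 25, 25]) cube([25, 104, 271]);
  translate([459, 25, 25]) cube([25, 104, 271]);
}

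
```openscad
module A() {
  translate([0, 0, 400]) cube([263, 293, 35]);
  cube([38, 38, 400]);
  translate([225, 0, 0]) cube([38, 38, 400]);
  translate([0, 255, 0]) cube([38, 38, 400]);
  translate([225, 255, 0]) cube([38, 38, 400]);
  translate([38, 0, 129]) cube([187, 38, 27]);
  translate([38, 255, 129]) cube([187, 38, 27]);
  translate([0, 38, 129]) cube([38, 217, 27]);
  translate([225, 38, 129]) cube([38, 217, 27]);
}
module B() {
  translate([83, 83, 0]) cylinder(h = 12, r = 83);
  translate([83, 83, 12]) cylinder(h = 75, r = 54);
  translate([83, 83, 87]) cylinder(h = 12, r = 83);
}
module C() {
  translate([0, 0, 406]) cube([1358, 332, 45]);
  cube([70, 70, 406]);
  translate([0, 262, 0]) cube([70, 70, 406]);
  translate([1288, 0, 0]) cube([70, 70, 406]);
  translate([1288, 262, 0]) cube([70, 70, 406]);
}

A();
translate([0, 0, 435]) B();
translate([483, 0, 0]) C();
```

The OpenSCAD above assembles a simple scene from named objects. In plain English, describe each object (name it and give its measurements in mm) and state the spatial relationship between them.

A is a simple wooden stool: a rectangular seat 263 mm (x) by 293 mm (y), 35 mm thick, top face at z = 435 mm, on four square legs, each 38×38 mm in cross-section. The legs rest on z = 0, each flush with a corner of the seat. Four stretchers, 38 mm wide and 27 mm tall, connect adjacent legs with their undersides at z = 129 mm, each running between the inner faces of the legs it joins and aligned with the legs' outer faces on the other axis.

B is a spool: two coaxial disc flanges of radius 83 mm and thickness 12 mm, joined by a core cylinder of radius 54 mm and height 75 mm. The lower flange rests on z = 0 and the three cylinders share a vertical axis.

C is a bench: a 1358×332 mm seat slab, 45 mm thick, top at z = 451 mm, on four 70×70 mm square legs flush with the seat corners and standing on z = 0.

The spool is on top of the stool. The bench is on the floor beside the stool on its +x side.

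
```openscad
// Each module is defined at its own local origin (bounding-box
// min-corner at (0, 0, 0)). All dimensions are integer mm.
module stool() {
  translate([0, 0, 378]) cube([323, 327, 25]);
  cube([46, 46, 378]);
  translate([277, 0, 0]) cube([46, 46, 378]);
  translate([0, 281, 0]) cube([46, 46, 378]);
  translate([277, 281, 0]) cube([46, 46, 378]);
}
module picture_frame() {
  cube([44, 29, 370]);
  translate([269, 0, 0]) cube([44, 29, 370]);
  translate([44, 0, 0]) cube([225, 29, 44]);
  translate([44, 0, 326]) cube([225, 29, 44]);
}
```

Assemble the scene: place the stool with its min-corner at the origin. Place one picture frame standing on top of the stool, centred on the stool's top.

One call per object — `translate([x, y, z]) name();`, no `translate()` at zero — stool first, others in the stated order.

stool();
translate([5, 149, 403]) picture_frame();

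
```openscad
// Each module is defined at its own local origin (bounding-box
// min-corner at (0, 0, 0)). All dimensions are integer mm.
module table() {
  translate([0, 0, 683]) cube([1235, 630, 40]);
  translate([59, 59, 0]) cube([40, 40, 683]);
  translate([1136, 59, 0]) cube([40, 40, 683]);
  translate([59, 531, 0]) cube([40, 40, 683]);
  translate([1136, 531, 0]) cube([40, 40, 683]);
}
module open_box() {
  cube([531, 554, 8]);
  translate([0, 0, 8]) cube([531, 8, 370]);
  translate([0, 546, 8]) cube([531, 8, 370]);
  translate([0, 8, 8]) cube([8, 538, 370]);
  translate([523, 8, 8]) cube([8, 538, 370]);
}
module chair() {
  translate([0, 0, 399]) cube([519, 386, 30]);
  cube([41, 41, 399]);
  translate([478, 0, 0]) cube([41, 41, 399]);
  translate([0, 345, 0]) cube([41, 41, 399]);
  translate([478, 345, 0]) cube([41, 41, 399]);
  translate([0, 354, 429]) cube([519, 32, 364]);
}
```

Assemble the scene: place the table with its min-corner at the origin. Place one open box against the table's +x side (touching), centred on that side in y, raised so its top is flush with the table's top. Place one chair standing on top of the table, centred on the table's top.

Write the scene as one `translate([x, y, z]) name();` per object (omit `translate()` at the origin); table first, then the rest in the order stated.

table();
translate([1235, 38, 345]) open_box();
translate([358, 122, 723]) chair();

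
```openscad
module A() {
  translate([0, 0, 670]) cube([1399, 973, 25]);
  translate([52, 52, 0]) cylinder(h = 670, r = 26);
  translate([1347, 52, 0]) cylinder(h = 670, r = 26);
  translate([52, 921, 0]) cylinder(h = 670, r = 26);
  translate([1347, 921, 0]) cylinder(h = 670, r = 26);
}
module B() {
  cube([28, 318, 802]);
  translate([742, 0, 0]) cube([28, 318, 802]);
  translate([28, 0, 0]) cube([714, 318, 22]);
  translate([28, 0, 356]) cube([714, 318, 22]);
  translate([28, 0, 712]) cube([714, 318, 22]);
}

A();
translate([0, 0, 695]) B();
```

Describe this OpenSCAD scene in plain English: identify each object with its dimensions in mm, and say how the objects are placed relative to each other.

A is a rectangular dining table. The top is 1399×973×25 mm with its upper surface at z = 695 mm. It stands on four round legs of 52 mm diameter, each leg's bounding box inset 26 mm from the nearest pair of top edges, running from the floor to the underside of the top.

B is an open bookshelf. Two side panels, each 28 mm thick, 318 mm deep and 802 mm tall, stand 770 mm apart (outside-to-outside). Between them sit 3 shelves, each 22 mm thick and 318 mm deep, spanning the full gap between the sides. The bottom shelf rests on the floor (its underside at z = 0) and the clear gap between one shelf's top and the next shelf's underside is 334 mm.

The bookshelf is on top of the table.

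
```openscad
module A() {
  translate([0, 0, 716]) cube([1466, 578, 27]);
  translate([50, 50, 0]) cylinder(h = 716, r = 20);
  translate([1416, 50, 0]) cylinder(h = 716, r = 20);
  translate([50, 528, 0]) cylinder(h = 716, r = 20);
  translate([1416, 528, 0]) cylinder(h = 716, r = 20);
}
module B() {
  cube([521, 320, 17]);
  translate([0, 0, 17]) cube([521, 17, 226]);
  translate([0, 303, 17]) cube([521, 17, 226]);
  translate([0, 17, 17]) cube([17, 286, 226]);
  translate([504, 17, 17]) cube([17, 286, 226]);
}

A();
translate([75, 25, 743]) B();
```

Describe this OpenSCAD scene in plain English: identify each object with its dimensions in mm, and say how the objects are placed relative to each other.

A is a rectangular dining table. The top is 1466×578×27 mm with its upper surface at z = 743 mm. It stands on four round legs of 40 mm diameter, each leg's bounding box inset 30 mm from the nearest pair of top edges, running from the floor to the underside of the top.

B is an open storage box with external size 521×320×243 mm and wall thickness 17 mm (the base is also 17 mm thick). The base covers the whole footprint; the four walls stand on the base, with the y-facing walls full-width and the x-facing walls fitting between their inner faces.

The open box is on top of the table.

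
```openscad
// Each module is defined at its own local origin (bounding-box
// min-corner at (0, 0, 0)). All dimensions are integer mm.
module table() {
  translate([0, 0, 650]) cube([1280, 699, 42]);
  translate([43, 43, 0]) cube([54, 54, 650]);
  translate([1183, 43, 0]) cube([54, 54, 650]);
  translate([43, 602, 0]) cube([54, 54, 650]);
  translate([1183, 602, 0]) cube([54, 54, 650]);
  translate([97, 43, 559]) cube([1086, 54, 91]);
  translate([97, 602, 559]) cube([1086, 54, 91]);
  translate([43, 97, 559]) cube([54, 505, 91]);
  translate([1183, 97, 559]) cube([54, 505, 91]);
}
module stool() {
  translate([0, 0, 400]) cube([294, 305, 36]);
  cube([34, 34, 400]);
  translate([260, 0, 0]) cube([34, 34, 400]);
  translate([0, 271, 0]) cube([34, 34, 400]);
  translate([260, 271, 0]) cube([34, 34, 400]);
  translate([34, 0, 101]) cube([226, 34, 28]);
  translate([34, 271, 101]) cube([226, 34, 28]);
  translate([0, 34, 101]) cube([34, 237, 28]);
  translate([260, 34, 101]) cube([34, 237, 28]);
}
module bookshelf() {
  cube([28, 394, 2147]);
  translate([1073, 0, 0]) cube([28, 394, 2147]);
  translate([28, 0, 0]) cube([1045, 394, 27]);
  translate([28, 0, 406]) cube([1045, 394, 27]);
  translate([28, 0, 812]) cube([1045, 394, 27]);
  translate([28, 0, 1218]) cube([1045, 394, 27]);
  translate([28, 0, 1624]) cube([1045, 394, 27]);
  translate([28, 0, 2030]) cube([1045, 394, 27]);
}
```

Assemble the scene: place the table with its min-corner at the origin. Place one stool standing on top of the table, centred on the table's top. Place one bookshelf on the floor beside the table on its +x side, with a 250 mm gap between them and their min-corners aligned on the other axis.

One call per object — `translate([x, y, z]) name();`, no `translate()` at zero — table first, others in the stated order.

table();
translate([493, 197, 692]) stool();
translate([1530, 0, 0]) bookshelf();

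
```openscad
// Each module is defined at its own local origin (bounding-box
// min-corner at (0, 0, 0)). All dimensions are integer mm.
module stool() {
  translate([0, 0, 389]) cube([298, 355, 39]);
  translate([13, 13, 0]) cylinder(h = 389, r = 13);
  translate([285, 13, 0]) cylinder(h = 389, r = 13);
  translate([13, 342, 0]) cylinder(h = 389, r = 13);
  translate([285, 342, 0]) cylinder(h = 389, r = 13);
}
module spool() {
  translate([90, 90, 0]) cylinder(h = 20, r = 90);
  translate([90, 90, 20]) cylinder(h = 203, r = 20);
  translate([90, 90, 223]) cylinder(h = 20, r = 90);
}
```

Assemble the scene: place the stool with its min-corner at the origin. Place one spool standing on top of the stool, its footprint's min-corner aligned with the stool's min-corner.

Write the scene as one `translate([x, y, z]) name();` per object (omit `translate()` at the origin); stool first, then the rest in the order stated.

stool();
translate([0, 0, 428]) spool();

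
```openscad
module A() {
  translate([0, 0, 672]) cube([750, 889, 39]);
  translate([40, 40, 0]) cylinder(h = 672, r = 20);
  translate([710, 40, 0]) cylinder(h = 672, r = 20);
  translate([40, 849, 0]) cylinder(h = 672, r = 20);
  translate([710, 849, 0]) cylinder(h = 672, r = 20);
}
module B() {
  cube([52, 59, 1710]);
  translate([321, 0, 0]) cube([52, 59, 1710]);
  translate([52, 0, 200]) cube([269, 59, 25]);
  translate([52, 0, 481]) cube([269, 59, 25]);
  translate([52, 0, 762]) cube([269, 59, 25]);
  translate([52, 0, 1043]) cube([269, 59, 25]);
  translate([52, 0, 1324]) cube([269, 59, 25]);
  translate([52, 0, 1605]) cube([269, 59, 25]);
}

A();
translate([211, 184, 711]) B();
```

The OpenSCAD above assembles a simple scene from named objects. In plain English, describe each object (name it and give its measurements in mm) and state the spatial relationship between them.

A is a table: top 750 mm (x) × 889 mm (y), 39 mm thick, upper face at z = 711 mm, on four round legs of 40 mm diameter, each leg's bounding box inset 20 mm from the nearest pair of top edges, running from z = 0 to the bottom of the top.

B is a straight ladder. Two 52×59 mm vertical rails, 1710 mm tall, stand 373 mm apart (outside-to-outside) with their front faces coplanar on the −y side. 6 rungs, each 59 mm deep and 25 mm tall, span between the inner faces of the rails, front faces flush with the rails. The lowest rung's underside is at z = 200 mm and rungs are spaced 281 mm apart (underside to underside).

The ladder is on top of the table.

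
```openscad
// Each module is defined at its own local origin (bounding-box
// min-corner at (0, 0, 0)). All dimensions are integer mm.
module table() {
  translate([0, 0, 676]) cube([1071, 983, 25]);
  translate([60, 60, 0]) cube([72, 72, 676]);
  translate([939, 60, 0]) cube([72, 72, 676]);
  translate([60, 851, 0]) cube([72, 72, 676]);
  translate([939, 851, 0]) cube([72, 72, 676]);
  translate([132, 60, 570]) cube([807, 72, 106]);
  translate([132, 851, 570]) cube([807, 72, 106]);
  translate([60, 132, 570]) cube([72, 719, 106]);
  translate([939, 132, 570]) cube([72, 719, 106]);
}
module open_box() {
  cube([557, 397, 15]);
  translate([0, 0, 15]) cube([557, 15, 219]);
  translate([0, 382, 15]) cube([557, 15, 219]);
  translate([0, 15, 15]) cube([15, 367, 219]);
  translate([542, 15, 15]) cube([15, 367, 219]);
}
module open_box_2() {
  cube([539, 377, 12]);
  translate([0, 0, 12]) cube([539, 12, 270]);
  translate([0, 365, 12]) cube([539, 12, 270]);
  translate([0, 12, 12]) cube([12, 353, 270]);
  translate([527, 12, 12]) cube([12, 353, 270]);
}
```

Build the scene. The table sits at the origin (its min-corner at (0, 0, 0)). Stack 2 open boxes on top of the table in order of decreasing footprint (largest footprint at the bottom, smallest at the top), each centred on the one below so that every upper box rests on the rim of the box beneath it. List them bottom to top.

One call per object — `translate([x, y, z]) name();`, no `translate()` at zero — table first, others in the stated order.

table();
translate([257, 293, 701]) open_box();
translate([266, 303, 935]) open_box_2();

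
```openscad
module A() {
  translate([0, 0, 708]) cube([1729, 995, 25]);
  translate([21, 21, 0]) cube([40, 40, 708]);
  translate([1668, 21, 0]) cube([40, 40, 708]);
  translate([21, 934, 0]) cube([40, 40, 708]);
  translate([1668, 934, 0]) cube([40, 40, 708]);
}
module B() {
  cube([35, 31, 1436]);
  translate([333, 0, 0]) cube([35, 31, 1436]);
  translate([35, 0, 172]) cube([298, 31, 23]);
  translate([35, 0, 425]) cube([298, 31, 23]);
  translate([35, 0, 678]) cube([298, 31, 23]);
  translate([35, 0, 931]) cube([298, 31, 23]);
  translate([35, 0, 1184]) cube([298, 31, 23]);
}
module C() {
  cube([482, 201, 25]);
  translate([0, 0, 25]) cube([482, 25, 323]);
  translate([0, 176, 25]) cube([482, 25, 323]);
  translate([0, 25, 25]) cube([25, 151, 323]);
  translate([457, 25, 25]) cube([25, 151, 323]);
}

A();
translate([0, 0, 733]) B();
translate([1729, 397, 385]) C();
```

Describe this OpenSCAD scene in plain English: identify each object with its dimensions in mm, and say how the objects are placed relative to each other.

A is a table: top 1729 mm (x) × 995 mm (y), 25 mm thick, upper face at z = 733 mm, on four 40×40 mm square legs, each inset 21 mm from the nearest pair of top edges, running from z = 0 to the bottom of the top.

B is a straight ladder. Two 35×31 mm vertical rails, 1436 mm tall, stand 368 mm apart (outside-to-outside) with their front faces coplanar on the −y side. 5 rungs, each 31 mm deep and 23 mm tall, span between the inner faces of the rails, front faces flush with the rails. The lowest rung's underside is at z = 172 mm and rungs are spaced 253 mm apart (underside to underside).

C is an open-topped rectangular box: outside dimensions 482×201×348 mm, with a uniform wall and base thickness of 25 mm. The base is a full 482×201 slab on the floor; four walls sit on top of the base. The front and back walls (the −y and +y sides) span the full width; the two side walls fit between them.

The ladder is on top of the table. The open box is beside the table with their tops flush at z = 733.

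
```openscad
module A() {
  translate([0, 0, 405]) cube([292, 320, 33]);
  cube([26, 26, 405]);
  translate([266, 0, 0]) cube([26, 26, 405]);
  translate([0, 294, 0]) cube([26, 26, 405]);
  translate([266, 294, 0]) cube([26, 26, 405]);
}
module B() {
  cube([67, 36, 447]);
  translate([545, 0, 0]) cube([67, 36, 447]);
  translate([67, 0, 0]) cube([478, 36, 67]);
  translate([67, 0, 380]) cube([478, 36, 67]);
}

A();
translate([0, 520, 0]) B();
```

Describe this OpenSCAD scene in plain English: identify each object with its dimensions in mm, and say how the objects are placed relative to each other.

A is a four-legged stool. The seat is a 292×320×33 mm slab whose top surface is at z = 438 mm; four square legs, each 26×26 mm in cross-section, run from the floor (z = 0) to the underside of the seat, each flush with a corner of the seat.

B is a picture frame with a 478×313 mm rectangular opening (x by z) and a uniform 67 mm border on every side. Frame depth is 36 mm along y. It is built from two vertical stiles running the full outside height and two horizontal rails spanning the gap between the stiles.

The picture frame is on the floor beside the stool on its +y side.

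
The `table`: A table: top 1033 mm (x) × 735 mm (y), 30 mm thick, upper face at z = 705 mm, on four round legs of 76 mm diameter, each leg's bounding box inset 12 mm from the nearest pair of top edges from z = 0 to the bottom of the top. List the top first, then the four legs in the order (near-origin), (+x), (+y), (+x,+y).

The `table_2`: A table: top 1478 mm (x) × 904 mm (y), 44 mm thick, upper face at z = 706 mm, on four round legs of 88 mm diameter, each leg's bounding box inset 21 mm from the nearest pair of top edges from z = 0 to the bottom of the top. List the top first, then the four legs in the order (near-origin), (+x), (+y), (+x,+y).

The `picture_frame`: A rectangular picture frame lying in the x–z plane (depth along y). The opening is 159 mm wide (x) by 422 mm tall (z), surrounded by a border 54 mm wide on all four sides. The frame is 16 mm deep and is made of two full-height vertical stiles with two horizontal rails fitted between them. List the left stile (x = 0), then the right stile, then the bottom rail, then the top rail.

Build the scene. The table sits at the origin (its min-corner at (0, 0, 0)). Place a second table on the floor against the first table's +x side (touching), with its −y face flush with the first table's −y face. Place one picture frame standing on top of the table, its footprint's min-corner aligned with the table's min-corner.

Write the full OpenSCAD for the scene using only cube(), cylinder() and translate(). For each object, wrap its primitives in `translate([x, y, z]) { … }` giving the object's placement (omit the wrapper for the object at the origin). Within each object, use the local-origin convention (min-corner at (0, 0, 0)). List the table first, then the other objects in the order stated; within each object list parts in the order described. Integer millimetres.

translate([0, 0, 675]) cube([1033, 735, 30]);
translate([50, 50, 0]) cylinder(h = 675, r = 38);
translate([983, 50, 0]) cylinder(h = 675, r = 38);
translate([50, 685, 0]) cylinder(h = 675, r = 38);
translate([983, 685, 0]) cylinder(h = 675, r = 38);
translate([1033, 0, 0]) {
  translate([0, 0, 662]) cube([1478, 904, 44]);
  translate([65, 65, 0]) cylinder(h = 662, r = 44);
  translate([1413, 65, 0]) cylinder(h = 662, r = 44);
  translate([65, 839, 0]) cylinder(h = 662, r = 44);
  translate([1413, 839, 0]) cylinder(h = 662, r = 44);
}
translate([0, 0, 705]) {
  cube([54, 16, 530]);
  translate([213, 0, 0]) cube([54, 16, 530]);
  translate([54, 0, 0]) cube([159, 16, 54]);
  translate([54, 0, 476]) cube([159, 16, 54]);
}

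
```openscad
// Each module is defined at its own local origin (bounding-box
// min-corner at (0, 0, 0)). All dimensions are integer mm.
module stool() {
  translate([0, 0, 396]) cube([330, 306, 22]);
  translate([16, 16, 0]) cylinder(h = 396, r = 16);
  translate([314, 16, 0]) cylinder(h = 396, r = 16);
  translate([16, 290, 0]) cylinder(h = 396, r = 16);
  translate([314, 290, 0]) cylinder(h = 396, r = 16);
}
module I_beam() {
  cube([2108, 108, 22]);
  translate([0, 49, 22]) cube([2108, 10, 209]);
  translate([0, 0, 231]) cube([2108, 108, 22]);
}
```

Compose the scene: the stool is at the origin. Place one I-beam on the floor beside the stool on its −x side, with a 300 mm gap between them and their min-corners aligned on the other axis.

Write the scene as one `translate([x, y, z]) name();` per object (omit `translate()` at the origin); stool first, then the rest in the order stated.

stool();
translate([-2408, 0, 0]) I_beam();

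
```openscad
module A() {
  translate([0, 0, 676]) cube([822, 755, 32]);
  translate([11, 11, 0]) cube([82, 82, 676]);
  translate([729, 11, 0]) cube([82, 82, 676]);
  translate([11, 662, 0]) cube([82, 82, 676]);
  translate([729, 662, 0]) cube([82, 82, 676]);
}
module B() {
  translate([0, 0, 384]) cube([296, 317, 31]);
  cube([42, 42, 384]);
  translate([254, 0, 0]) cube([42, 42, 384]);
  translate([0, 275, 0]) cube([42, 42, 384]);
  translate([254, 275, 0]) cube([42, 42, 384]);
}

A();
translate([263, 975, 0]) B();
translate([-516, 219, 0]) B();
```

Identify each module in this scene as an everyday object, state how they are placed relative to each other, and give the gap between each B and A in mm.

Each stool's nearest face is 220 mm from the table's bounding box.

A is a table. B is a stool. Two stools sit around the table at the +y, −x sides. The gap between each stool and the table is 220 mm.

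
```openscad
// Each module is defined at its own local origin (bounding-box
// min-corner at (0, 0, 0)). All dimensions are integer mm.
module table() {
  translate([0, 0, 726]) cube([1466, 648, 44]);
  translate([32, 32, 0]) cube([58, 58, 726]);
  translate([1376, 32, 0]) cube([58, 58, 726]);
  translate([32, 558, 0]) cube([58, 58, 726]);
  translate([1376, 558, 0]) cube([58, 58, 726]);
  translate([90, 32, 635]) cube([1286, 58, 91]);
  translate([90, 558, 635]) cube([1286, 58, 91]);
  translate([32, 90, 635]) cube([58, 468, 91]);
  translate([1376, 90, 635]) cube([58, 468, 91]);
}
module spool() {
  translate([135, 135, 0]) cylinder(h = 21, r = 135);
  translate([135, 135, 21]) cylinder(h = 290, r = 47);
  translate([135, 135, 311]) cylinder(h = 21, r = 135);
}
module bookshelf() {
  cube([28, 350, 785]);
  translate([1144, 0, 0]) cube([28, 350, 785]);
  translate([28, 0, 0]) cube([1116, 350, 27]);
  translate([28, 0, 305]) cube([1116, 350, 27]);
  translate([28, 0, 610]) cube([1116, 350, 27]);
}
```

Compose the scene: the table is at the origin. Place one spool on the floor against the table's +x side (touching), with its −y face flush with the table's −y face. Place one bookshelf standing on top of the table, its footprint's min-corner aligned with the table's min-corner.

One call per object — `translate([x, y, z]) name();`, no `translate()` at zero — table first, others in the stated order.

table();
translate([1466, 0, 0]) spool();
translate([0, 0, 770]) bookshelf();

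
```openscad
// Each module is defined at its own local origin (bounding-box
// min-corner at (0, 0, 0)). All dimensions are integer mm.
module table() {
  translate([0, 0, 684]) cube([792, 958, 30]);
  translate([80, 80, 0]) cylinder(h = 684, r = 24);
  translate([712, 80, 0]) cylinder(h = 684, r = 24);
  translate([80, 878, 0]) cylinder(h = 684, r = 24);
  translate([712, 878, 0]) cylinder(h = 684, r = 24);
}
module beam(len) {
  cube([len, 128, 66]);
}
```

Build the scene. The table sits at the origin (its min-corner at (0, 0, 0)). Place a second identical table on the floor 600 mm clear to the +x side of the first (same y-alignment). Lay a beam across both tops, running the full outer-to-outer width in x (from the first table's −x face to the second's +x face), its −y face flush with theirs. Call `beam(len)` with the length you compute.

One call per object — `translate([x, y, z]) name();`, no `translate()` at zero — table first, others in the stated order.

table();
translate([1392, 0, 0]) table();
translate([0, 0, 714]) beam(2184);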